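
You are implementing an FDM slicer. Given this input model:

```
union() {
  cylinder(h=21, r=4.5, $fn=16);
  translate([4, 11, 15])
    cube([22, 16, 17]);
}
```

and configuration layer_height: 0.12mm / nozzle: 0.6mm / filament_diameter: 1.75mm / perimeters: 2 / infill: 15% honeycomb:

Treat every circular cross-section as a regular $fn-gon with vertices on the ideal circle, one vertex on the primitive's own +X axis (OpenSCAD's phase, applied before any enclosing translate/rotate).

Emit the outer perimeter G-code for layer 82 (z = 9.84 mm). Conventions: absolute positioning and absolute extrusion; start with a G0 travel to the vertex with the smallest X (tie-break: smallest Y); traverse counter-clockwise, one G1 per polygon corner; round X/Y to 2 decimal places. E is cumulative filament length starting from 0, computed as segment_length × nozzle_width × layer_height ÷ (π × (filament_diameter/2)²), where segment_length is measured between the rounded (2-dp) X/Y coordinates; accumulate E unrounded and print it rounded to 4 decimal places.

At z = 9.84 mm: the cylinder: section is a regular 16-gon, circumradius r=4.5; the cube at (4, 11) does not reach this height (z outside [15, 32]); Merging all regions: only the r=4.5 cylinder is present, so the union is just that shape — 1 connected region. The outline is a single polygon with 16 vertices. Extrusion per mm of travel: 0.6 × 0.12 / (π × 0.875²) = 0.029934. Accumulating E over each segment gives final E = 0.8410.

G0 X-4.50 Y0.00 Z9.84
G1 X-4.16 Y-1.72 E0.0525
G1 X-3.18 Y-3.18 E0.1051
G1 X-1.72 Y-4.16 E0.1578
G1 X0.00 Y-4.50 E0.2102
G1 X1.72 Y-4.16 E0.2627
G1 X3.18 Y-3.18 E0.3154
G1 X4.16 Y-1.72 E0.3680
G1 X4.50 Y0.00 E0.4205
G1 X4.16 Y1.72 E0.4730
G1 X3.18 Y3.18 E0.5256
G1 X1.72 Y4.16 E0.5782
G1 X0.00 Y4.50 E0.6307
G1 X-1.72 Y4.16 E0.6832
G1 X-3.18 Y3.18 E0.7358
G1 X-4.16 Y1.72 E0.7885
G1 X-4.50 Y0.00 E0.8410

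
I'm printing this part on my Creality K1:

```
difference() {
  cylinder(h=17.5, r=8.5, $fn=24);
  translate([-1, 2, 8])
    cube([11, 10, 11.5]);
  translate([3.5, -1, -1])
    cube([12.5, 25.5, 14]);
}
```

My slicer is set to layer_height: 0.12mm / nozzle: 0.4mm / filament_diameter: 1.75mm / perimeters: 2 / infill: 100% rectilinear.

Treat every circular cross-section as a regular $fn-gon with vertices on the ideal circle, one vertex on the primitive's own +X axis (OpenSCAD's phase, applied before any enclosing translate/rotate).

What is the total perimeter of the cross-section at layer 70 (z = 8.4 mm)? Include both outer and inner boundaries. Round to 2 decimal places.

56.66 mm

At z = 8.4 mm: the cylinder: section is a regular 24-gon, circumradius r=8.5 (perimeter = 2·24·8.500·sin(180°/24) = 53.25 mm); the 11×10 cube at (-1, 2) contributes its full rectangle (perimeter 42.00 mm); the cube at (3.5, -1) (footprint 12.5×25.5) is included at this height (perimeter 76.00 mm); Subtracting the remaining from the first: starting from the r=8.5 cylinder, the 11×10 cube at (-1, 2) partially overlaps it — only the 45.80 mm² overlap (of its 110.00 mm²) is removed, clipping the outline; the 12.5×25.5 cube at (3.5, -1) partially overlaps it — only the 14.67 mm² overlap (of its 318.75 mm²) is removed, clipping the outline — boundary = 56.66 mm. Overall, the cross-section is a single solid region. Total boundary length (outer) = 56.66 mm.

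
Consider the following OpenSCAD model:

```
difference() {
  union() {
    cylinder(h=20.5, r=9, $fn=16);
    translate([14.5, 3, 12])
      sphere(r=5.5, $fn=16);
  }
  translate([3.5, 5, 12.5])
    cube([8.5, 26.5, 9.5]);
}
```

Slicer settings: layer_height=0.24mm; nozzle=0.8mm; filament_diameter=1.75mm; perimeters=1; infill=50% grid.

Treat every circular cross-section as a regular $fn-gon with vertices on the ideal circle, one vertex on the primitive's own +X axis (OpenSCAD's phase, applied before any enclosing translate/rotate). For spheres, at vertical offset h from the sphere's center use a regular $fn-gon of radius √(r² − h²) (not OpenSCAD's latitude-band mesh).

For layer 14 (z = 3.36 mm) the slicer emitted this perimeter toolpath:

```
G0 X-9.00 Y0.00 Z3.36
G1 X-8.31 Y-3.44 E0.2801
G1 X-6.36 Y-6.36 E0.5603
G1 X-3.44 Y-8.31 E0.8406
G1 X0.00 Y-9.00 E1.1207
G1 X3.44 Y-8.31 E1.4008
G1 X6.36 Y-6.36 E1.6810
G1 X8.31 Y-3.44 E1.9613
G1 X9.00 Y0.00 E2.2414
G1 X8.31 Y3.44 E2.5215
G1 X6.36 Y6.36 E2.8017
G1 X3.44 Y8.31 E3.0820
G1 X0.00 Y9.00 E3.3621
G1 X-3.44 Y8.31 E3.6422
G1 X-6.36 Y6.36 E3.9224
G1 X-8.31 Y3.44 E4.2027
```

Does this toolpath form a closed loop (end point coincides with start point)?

Start point (G0): (-9.00, 0.00). End point (last G1): the path does not return to the start — open.

no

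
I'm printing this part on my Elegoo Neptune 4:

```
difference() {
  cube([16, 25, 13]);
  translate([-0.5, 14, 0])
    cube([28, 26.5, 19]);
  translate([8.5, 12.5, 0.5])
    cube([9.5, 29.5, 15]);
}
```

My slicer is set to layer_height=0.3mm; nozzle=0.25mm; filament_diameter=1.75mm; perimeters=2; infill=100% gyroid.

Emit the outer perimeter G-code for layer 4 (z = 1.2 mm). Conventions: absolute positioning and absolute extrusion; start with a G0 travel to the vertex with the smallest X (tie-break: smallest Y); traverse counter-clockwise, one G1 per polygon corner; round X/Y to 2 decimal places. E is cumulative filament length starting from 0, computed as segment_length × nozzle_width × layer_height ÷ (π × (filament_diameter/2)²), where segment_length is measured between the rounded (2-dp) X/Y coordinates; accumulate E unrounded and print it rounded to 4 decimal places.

G0 X0.00 Y0.00 Z1.20
G1 X16.00 Y0.00 E0.4989
G1 X16.00 Y12.50 E0.8887
G1 X8.50 Y12.50 E1.1225
G1 X8.50 Y14.00 E1.1693
G1 X0.00 Y14.00 E1.4343
G1 X0.00 Y0.00 E1.8709

At z = 1.2 mm: the cube (footprint 16×25) is included at this height; the cube at (-0.5, 14) (footprint 28×26.5) is included at this height; the cube at (8.5, 12.5) is present — its section is the full 9.5×29.5 rectangle; After the difference (first − rest): starting from the 16×25 cube, the 28×26.5 cube at (-0.5, 14) partially overlaps it — only the 176.00 mm² overlap (of its 742.00 mm²) is removed, clipping the outline; the 9.5×29.5 cube at (8.5, 12.5) partially overlaps it — only the 11.25 mm² overlap (of its 280.25 mm²) is removed, clipping the outline — 1 connected region. The outline is a single polygon with 6 vertices. Extrusion per mm of travel: 0.25 × 0.3 / (π × 0.875²) = 0.031181. Accumulating E over each segment gives final E = 1.8709.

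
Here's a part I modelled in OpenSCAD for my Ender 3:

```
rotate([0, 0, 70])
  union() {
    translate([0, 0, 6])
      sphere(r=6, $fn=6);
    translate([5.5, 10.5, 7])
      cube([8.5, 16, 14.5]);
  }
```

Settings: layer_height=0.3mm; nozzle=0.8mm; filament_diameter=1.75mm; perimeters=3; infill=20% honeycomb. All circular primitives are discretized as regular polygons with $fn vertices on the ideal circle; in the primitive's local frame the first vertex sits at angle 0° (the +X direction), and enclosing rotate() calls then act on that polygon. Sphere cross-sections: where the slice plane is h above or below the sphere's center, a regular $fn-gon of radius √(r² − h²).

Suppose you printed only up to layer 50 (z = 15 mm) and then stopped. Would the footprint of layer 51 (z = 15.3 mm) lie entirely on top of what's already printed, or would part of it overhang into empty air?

Compare the two slices. At z = 15: the sphere is absent (|z−center|=9.000 > r=6); the cube at (5.5, 10.5) (footprint 8.5×16) is included at this height (area 136.00 mm²); Merging all regions: only the 8.5×16 cube at (5.5, 10.5) is present, so the union is just that shape — area = 136.00 mm²; (whole slice rotated 70° about Z — lengths, areas and connectivity unchanged). At z = 15.3: the sphere is not intersected at this z (|z−center|=9.300 > r=6); the cube at (5.5, 10.5) is present — its section is the full 8.5×16 rectangle (area 136.00 mm²); Combining (union): only the 8.5×16 cube at (5.5, 10.5) is present, so the union is just that shape — area = 136.00 mm²; (whole slice rotated 70° about Z — lengths, areas and connectivity unchanged). Checking containment: the cross-section at z = 15.3 is a subset of the cross-section at z = 15.

entirely on top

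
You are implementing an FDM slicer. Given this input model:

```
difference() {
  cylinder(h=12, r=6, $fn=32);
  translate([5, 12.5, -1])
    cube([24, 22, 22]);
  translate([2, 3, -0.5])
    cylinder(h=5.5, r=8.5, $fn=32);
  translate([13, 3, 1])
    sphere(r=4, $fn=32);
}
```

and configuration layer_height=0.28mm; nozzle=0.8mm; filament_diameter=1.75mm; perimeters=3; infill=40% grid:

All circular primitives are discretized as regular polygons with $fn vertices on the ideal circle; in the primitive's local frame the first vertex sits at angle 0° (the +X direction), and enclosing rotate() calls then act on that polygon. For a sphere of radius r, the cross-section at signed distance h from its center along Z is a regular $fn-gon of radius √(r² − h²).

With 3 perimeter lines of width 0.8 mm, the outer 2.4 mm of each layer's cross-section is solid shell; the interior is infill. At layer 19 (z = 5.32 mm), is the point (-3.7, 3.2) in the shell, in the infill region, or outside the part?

shell

At z = 5.32 mm: the cylinder: section is a regular 32-gon, circumradius r=6; the 24×22 cube at (5, 12.5) contributes its full rectangle; the cylinder at (2, 3) is absent (z outside [-0.5, 5]); the sphere at (13, 3) is not intersected at this z (|z−center|=4.320 > r=4); After the difference (first − rest): starting from the r=6 cylinder, the 24×22 cube at (5, 12.5) misses the remaining region (no effect) — 1 connected region. Overall, the cross-section is a single solid region. The nearest boundary edge runs (-4.99, 3.33)→(-4.24, 4.24); distance from the point to it = 1.08 mm. The point is inside the cross-section, 1.08 mm from the nearest boundary — within the 2.4 mm shell band (3 × 0.8).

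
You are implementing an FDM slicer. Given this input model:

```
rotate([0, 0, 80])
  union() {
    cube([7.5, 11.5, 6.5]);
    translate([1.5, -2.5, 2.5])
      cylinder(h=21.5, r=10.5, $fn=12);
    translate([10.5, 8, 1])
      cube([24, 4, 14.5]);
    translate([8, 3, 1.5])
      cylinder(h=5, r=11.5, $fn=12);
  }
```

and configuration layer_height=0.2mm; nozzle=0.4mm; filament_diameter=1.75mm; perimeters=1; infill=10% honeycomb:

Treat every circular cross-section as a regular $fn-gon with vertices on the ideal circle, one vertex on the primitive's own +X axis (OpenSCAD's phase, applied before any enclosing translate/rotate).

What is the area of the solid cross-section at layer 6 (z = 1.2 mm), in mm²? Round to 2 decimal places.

182.25 mm²

At z = 1.2 mm: the cube is present — its section is the full 7.5×11.5 rectangle (area 86.25 mm²); the cylinder at (1.5, -2.5) is not intersected at this z (z outside [2.5, 24]); the cube at (10.5, 8) is present — its section is the full 24×4 rectangle (area 96.00 mm²); the cylinder at (8, 3) does not reach this height (z outside [1.5, 6.5]); Combining (union): the 2 present regions are separate (no shared area or edge), so areas and boundary lengths simply add and each stays a separate island — area = 182.25 mm²; (rotated 80° about Z; rotation is an isometry so areas/perimeters/island counts are preserved). Overall, the cross-section has 2 separate islands. Net area = 182.25 mm².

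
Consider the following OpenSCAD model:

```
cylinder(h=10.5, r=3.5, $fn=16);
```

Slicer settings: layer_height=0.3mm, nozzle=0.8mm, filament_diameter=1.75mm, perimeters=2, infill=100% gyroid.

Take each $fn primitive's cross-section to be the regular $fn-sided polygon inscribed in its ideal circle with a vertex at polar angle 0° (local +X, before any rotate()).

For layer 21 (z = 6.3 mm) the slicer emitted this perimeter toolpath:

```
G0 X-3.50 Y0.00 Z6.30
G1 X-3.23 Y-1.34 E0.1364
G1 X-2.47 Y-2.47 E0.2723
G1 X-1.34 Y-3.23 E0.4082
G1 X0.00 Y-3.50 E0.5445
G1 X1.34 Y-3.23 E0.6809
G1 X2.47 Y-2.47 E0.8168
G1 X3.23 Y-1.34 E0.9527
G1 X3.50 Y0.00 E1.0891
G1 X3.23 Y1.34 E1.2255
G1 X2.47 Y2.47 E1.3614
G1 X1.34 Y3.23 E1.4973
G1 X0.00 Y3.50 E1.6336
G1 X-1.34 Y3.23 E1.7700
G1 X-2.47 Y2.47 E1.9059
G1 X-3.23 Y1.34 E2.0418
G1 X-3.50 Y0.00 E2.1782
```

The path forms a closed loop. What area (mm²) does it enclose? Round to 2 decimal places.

37.43 mm²

Apply the shoelace formula to the sequence of (X, Y) vertices; enclosed area = 37.43 mm².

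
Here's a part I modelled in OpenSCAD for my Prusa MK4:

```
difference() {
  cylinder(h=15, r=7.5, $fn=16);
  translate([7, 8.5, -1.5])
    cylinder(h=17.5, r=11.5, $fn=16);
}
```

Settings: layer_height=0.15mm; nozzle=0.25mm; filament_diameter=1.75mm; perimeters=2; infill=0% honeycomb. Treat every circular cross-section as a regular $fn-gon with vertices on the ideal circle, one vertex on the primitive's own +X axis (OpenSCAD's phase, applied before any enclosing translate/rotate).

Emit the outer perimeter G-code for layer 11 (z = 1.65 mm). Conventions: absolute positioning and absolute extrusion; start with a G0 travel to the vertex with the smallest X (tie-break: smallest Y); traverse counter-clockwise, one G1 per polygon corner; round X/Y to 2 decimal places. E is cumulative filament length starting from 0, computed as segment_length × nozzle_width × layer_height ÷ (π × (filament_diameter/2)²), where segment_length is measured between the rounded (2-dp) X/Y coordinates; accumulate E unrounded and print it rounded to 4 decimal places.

At z = 1.65 mm: the r=7.5 cylinder gives a regular 16-gon of circumradius 7.5 (constant along its height); the r=11.5 cylinder at (7, 8.5) contributes a regular 16-gon of circumradius 11.5; Subtracting the remaining from the first: starting from the r=7.5 cylinder, the r=11.5 cylinder at (7, 8.5) partially overlaps it — only the 78.86 mm² overlap (of its 404.88 mm²) is removed, clipping the outline — 1 connected region. The outline is a single polygon with 14 vertices. Extrusion per mm of travel: 0.25 × 0.15 / (π × 0.875²) = 0.015591. Accumulating E over each segment gives final E = 0.6727.

G0 X-7.50 Y0.00 Z1.65
G1 X-6.93 Y-2.87 E0.0456
G1 X-5.30 Y-5.30 E0.0912
G1 X-2.87 Y-6.93 E0.1369
G1 X0.00 Y-7.50 E0.1825
G1 X2.87 Y-6.93 E0.2281
G1 X5.30 Y-5.30 E0.2737
G1 X6.86 Y-2.97 E0.3174
G1 X2.60 Y-2.12 E0.3852
G1 X-1.13 Y0.37 E0.4551
G1 X-3.62 Y4.10 E0.5250
G1 X-4.03 Y6.15 E0.5576
G1 X-5.30 Y5.30 E0.5814
G1 X-6.93 Y2.87 E0.6270
G1 X-7.50 Y0.00 E0.6727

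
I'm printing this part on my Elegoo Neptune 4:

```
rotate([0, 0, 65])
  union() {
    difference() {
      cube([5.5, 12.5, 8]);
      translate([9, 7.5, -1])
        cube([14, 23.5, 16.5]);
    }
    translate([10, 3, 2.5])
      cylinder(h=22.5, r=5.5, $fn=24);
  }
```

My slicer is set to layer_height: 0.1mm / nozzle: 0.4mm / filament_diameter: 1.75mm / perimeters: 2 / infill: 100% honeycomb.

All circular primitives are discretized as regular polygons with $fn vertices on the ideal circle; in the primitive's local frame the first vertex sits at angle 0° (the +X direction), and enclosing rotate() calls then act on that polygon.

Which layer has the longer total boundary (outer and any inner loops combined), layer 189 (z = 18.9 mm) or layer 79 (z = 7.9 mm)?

layer 79 (z = 7.9 mm)

Layer 189 (z = 18.9): the cube does not reach this height (z outside [0, 8]); the cube at (9, 7.5) is not intersected at this z (z outside [-1, 15.5]); Taking the first minus the rest: the first operand is absent here, so nothing remains; the r=5.5 cylinder at (10, 3) contributes a regular 24-gon of circumradius 5.5 (perimeter = 2·24·5.500·sin(180°/24) = 34.46 mm); Combining (union): only the r=5.5 cylinder at (10, 3) is present, so the union is just that shape — boundary = 34.46 mm; (rotated 65° about Z; rotation is an isometry so areas/perimeters/island counts are preserved). So its perimeter = 34.46 mm. Layer 79 (z = 7.9): the cube (footprint 5.5×12.5) is included at this height (perimeter 36.00 mm); the cube at (9, 7.5) (footprint 14×23.5) is included at this height (perimeter 75.00 mm); Subtracting the remaining from the first: starting from the 5.5×12.5 cube, the 14×23.5 cube at (9, 7.5) misses the remaining region (no effect) — boundary = 36.00 mm; the cylinder at (10, 3): section is a regular 24-gon, circumradius r=5.5 (perimeter = 2·24·5.500·sin(180°/24) = 34.46 mm); Merging all regions: the regions partially overlap (shared area 4.09 mm²), so the edge portions inside another operand are dropped and the merged outline is re-measured after clipping — boundary = 57.80 mm; (rotated 65° about Z; rotation is an isometry so areas/perimeters/island counts are preserved). So its perimeter = 57.80 mm. Layer 79 is larger (57.80 vs 34.46 mm).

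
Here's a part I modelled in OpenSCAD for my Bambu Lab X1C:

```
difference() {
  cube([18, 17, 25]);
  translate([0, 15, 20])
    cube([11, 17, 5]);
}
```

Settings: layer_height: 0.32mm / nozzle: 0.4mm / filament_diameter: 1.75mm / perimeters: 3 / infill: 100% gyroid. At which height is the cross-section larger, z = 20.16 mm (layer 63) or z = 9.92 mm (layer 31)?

Layer 63 (z = 20.16): the cube (footprint 18×17) is included at this height (area 306.00 mm²); the cube at (0, 15) is present — its section is the full 11×17 rectangle (area 187.00 mm²); After the difference (first − rest): starting from the 18×17 cube (306.00 mm²), the 11×17 cube at (0, 15) partially overlaps it — only the 22.00 mm² overlap (of its 187.00 mm²) is removed, clipping the outline — area = 284.00 mm². So its area = 284.00 mm². Layer 31 (z = 9.92): the cube is present — its section is the full 18×17 rectangle (area 306.00 mm²); the cube at (0, 15) does not reach this height (z outside [20, 25]); Subtracting the remaining from the first: none of the subtracted shapes is present at this height, so the 18×17 cube is unchanged — area = 306.00 mm². So its area = 306.00 mm². Layer 31 is larger (306.00 vs 284.00 mm²).

layer 31 (z = 9.92 mm)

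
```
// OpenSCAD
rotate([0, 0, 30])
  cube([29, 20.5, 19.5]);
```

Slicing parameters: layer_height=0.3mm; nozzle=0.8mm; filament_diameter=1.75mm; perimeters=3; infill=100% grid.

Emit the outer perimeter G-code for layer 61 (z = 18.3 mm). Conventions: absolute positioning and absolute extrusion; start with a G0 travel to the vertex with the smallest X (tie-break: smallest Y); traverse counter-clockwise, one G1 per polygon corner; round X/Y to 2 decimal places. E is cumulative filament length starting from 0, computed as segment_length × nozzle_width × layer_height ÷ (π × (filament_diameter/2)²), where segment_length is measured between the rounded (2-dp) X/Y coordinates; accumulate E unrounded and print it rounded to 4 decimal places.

At z = 18.3 mm: the 29×20.5 cube contributes its full rectangle; (whole slice rotated 30° about Z — lengths, areas and connectivity unchanged). The outline is a single polygon with 4 vertices. Extrusion per mm of travel: 0.8 × 0.3 / (π × 0.875²) = 0.099780. Accumulating E over each segment gives final E = 9.8768.

G0 X-10.25 Y17.75 Z18.30
G1 X0.00 Y0.00 E2.0452
G1 X25.11 Y14.50 E4.9384
G1 X14.86 Y32.25 E6.9836
G1 X-10.25 Y17.75 E9.8768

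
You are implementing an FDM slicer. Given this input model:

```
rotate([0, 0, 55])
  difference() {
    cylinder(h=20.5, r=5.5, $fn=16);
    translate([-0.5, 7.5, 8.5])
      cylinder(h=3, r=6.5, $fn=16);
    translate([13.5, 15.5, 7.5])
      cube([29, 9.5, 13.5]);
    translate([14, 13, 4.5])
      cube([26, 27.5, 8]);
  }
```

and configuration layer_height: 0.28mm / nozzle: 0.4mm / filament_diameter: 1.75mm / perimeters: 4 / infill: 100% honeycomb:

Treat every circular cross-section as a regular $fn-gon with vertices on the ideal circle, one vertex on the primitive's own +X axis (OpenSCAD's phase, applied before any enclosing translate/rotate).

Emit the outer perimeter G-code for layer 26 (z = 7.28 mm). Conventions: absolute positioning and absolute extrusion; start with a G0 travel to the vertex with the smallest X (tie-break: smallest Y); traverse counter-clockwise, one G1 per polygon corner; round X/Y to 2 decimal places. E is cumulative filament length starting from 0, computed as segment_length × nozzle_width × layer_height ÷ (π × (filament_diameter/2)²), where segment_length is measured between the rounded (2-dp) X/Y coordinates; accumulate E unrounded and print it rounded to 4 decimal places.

G0 X-5.42 Y-0.96 Z7.28
G1 X-4.64 Y-2.96 E0.1000
G1 X-3.15 Y-4.51 E0.2001
G1 X-1.19 Y-5.37 E0.2997
G1 X0.96 Y-5.42 E0.3999
G1 X2.96 Y-4.64 E0.4998
G1 X4.51 Y-3.15 E0.6000
G1 X5.37 Y-1.19 E0.6996
G1 X5.42 Y0.96 E0.7998
G1 X4.64 Y2.96 E0.8997
G1 X3.15 Y4.51 E0.9998
G1 X1.19 Y5.37 E1.0995
G1 X-0.96 Y5.42 E1.1996
G1 X-2.96 Y4.64 E1.2996
G1 X-4.51 Y3.15 E1.3997
G1 X-5.37 Y1.19 E1.4994
G1 X-5.42 Y-0.96 E1.5995

At z = 7.28 mm: the cylinder: section is a regular 16-gon, circumradius r=5.5; the cylinder at (-0.5, 7.5) is absent (z outside [8.5, 11.5]); the cube at (13.5, 15.5) does not reach this height (z outside [7.5, 21]); the cube at (14, 13) is present — its section is the full 26×27.5 rectangle; Taking the first minus the rest: starting from the r=5.5 cylinder, the 26×27.5 cube at (14, 13) misses the remaining region (no effect) — 1 connected region; (rotated 55° about Z; rotation is an isometry so areas/perimeters/island counts are preserved). The outline is a single polygon with 16 vertices. Extrusion per mm of travel: 0.4 × 0.28 / (π × 0.875²) = 0.046564. Accumulating E over each segment gives final E = 1.5995.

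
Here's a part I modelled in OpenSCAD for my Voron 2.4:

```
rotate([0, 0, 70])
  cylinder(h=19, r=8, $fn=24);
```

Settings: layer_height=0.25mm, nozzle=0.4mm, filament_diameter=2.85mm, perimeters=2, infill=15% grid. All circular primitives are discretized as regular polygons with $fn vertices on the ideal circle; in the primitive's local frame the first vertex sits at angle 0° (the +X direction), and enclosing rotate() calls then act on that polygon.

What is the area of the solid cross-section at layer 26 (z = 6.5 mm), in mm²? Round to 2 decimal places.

198.77 mm²

At z = 6.5 mm: the r=8 cylinder contributes a regular 24-gon of circumradius 8 (area = (24/2)·8.000²·sin(360°/24) = 198.77 mm²); (rotated 70° about Z; rotation is an isometry so areas/perimeters/island counts are preserved). Overall, the cross-section is a single solid region. Net area = 198.77 mm².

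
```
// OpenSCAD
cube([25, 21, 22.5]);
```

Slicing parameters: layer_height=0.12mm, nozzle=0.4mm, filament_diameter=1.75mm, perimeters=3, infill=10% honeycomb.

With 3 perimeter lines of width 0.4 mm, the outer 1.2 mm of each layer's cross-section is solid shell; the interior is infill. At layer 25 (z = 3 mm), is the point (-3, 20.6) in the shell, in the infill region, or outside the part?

outside

At z = 3 mm: the cube (footprint 25×21) is included at this height. Overall, the cross-section is a single solid region. The nearest boundary edge runs (0.00, 21.00)→(0.00, 0.00); distance from the point to it = 3.00 mm. The point is not inside any of the regions above, so it lies outside the cross-section (3.00 mm from the nearest boundary).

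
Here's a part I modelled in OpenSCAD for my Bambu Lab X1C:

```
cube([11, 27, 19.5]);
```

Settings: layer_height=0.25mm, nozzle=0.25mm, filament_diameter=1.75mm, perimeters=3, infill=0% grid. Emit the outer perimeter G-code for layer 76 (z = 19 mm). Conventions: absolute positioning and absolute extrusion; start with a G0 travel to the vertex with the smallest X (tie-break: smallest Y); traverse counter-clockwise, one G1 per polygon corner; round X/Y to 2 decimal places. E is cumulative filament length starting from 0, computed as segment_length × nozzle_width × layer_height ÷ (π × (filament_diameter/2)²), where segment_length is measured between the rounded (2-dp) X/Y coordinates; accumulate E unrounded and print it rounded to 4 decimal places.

At z = 19 mm: the cube (footprint 11×27) is included at this height. The outline is a single polygon with 4 vertices. Extrusion per mm of travel: 0.25 × 0.25 / (π × 0.875²) = 0.025984. Accumulating E over each segment gives final E = 1.9748.

G0 X0.00 Y0.00 Z19.00
G1 X11.00 Y0.00 E0.2858
G1 X11.00 Y27.00 E0.9874
G1 X0.00 Y27.00 E1.2732
G1 X0.00 Y0.00 E1.9748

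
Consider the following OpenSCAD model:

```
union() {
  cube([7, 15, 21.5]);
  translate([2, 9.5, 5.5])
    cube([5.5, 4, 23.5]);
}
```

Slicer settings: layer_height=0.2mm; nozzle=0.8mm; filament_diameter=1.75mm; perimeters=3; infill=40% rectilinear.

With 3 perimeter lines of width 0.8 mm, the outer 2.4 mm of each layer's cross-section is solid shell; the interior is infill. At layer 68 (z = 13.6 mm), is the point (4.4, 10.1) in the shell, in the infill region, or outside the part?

infill

At z = 13.6 mm: the cube is present — its section is the full 7×15 rectangle; the 5.5×4 cube at (2, 9.5) contributes its full rectangle; Merging all regions: the regions partially overlap (shared area 20.00 mm²), so overlapping operands fuse into one piece — 1 connected region. Overall, the cross-section is a single solid region. The nearest boundary edge runs (7.50, 9.50)→(7.00, 9.50); distance from the point to it = 2.67 mm. The point is inside the cross-section and 2.67 mm from the nearest boundary — more than the 2.4 mm shell width (3 × 0.8), so it's in the infill interior.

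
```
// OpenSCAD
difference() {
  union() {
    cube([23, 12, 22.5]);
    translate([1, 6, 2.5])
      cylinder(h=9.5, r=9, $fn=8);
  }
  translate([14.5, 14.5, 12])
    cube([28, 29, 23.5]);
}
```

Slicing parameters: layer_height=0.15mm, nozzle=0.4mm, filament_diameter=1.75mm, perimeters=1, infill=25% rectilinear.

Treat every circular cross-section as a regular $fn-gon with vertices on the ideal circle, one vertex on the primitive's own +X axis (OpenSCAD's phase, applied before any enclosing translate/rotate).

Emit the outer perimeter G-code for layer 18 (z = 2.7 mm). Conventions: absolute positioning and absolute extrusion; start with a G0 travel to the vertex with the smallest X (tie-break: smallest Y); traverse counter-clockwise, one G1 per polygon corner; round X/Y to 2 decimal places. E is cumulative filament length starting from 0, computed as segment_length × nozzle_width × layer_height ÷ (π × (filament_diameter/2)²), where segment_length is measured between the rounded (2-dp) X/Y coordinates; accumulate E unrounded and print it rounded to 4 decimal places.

G0 X-8.00 Y6.00 Z2.70
G1 X-5.36 Y-0.36 E0.1718
G1 X1.00 Y-3.00 E0.3436
G1 X7.36 Y-0.36 E0.5153
G1 X7.51 Y0.00 E0.5251
G1 X23.00 Y0.00 E0.9115
G1 X23.00 Y12.00 E1.2108
G1 X7.51 Y12.00 E1.5972
G1 X7.36 Y12.36 E1.6069
G1 X1.00 Y15.00 E1.7787
G1 X-5.36 Y12.36 E1.9505
G1 X-8.00 Y6.00 E2.1223

At z = 2.7 mm: the cube (footprint 23×12) is included at this height; the cylinder at (1, 6): section is a regular 8-gon, circumradius r=9; Taking the union: the regions partially overlap (shared area 105.09 mm²), so overlapping operands fuse into one piece — 1 connected region; the cube at (14.5, 14.5) does not reach this height (z outside [12, 35.5]); Taking the first minus the rest: none of the subtracted shapes is present at this height, so that combined region is unchanged — 1 connected region. The outline is a single polygon with 11 vertices. Extrusion per mm of travel: 0.4 × 0.15 / (π × 0.875²) = 0.024945. Accumulating E over each segment gives final E = 2.1223.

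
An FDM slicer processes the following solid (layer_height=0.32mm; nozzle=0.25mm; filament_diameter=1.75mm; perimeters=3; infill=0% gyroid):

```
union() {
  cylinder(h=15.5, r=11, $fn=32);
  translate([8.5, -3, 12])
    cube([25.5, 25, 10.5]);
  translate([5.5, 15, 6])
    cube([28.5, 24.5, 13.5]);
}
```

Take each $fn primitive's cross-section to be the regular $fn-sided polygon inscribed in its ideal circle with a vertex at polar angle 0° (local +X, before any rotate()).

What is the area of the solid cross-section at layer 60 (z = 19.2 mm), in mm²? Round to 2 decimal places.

At z = 19.2 mm: the cylinder is absent (z outside [0, 15.5]); the cube at (8.5, -3) is present — its section is the full 25.5×25 rectangle (area 637.50 mm²); the cube at (5.5, 15) (footprint 28.5×24.5) is included at this height (area 698.25 mm²); Combining (union): the regions partially overlap — summed areas 1335.75 mm² minus the doubly-counted overlap 178.50 mm² gives 1157.25 mm² — area = 1157.25 mm². Overall, the cross-section is a single solid region. Net area = 1157.25 mm².

1157.25 mm²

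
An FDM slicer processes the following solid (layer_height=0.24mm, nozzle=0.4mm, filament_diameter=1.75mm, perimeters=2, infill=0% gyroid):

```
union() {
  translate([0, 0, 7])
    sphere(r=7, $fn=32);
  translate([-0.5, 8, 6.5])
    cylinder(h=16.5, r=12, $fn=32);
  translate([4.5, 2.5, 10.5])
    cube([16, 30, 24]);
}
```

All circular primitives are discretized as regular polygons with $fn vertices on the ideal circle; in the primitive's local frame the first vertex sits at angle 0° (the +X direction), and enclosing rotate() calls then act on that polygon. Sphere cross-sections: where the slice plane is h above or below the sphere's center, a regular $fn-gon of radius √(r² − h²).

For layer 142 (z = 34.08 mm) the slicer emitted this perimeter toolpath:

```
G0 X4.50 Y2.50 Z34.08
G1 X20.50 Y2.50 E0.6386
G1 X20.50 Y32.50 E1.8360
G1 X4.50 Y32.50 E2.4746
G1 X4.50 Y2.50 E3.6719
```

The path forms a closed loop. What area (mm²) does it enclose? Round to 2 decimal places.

Apply the shoelace formula to the sequence of (X, Y) vertices; enclosed area = 480.00 mm².

480.00 mm²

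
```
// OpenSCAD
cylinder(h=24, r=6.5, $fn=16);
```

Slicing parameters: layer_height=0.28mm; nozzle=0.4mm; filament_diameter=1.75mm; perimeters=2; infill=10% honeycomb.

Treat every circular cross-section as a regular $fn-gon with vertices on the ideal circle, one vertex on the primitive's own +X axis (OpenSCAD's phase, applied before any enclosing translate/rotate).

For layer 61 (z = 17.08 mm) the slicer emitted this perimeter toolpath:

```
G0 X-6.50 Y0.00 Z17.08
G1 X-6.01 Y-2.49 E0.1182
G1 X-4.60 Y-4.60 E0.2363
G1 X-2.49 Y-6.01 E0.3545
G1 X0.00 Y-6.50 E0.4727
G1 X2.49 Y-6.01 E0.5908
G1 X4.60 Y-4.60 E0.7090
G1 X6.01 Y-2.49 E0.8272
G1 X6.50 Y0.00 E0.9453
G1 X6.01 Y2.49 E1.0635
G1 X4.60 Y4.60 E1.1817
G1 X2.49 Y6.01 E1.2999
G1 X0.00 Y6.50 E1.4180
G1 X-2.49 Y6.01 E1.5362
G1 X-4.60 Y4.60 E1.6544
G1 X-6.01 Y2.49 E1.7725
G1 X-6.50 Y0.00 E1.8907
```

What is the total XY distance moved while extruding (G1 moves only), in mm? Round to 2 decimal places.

Sum the Euclidean lengths of each G1 segment: total = 40.60 mm.

40.60 mm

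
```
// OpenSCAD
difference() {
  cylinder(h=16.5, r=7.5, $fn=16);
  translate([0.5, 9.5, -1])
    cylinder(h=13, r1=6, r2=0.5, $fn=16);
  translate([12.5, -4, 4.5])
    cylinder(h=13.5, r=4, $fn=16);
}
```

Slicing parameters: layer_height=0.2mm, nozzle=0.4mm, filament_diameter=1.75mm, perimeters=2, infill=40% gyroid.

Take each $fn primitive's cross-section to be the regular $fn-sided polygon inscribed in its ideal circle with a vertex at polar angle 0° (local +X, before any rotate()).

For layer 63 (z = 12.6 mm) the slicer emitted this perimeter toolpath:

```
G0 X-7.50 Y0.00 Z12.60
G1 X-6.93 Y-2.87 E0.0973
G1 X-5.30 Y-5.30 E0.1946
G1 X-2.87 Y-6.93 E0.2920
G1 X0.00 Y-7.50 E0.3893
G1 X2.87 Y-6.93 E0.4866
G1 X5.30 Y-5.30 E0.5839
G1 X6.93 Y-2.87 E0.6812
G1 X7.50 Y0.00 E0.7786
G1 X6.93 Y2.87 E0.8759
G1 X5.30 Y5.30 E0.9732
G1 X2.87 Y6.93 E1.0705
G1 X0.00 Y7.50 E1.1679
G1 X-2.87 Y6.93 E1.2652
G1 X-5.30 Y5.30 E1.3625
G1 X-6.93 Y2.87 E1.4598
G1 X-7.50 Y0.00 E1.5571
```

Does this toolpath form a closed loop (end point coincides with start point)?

Start point (G0): (-7.50, 0.00). End point (last G1): the path returns to the start — closed.

yes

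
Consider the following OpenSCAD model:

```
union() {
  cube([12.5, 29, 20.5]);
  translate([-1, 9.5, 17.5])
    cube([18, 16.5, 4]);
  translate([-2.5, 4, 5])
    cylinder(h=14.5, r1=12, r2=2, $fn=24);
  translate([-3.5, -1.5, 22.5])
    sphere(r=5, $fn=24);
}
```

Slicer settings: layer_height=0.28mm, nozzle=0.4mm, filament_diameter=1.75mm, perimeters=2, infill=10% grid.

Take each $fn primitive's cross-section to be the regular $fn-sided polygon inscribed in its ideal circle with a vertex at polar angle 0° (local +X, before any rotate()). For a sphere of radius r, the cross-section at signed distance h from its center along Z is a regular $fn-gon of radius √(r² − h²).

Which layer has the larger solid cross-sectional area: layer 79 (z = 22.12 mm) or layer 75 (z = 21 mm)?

layer 75 (z = 21 mm)

Layer 79 (z = 22.12): the cube is absent (z outside [0, 20.5]); the cube at (-1, 9.5) is absent (z outside [17.5, 21.5]); the cone at (-2.5, 4) does not reach this height (z outside [5, 19.5]); the r=5 sphere at (-3.5, -1.5) contributes a regular 24-gon of circumradius √(5²−0.38²) = 4.986 (area = (24/2)·4.986²·sin(360°/24) = 77.20 mm²); Combining (union): only the r=5 sphere at (-3.5, -1.5) is present, so the union is just that shape — area = 77.20 mm². So its area = 77.20 mm². Layer 75 (z = 21): the cube is not intersected at this z (z outside [0, 20.5]); the cube at (-1, 9.5) (footprint 18×16.5) is included at this height (area 297.00 mm²); the cone at (-2.5, 4) is absent (z outside [5, 19.5]); the sphere at (-3.5, -1.5): section is a regular 24-gon, circumradius = √(r²−h²) = √(5²−1.5²) = 4.770 (area = (24/2)·4.770²·sin(360°/24) = 70.66 mm²); Taking the union: the 2 present regions are separate (no shared area or edge), so areas and boundary lengths simply add and each stays a separate island — area = 367.66 mm². So its area = 367.66 mm². Layer 75 is larger (367.66 vs 77.20 mm²).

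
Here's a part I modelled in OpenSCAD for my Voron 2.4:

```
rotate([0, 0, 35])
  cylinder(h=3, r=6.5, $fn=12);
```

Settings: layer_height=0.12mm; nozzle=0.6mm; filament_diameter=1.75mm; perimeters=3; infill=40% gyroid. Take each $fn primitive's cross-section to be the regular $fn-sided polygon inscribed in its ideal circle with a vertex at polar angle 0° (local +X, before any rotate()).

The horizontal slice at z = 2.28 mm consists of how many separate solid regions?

1

At z = 2.28 mm: the r=6.5 cylinder gives a regular 12-gon of circumradius 6.5 (constant along its height); (rotated 35° about Z; rotation is an isometry so areas/perimeters/island counts are preserved). The result has 1 disconnected region.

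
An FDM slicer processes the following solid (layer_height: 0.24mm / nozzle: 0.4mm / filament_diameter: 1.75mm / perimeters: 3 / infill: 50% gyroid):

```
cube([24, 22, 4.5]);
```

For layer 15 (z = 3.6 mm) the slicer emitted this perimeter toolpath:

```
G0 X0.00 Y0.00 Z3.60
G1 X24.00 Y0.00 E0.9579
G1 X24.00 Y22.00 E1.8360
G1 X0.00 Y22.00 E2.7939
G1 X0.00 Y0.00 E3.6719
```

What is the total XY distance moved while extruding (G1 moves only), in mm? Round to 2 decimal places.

92.00 mm

Sum the Euclidean lengths of each G1 segment: total = 92.00 mm.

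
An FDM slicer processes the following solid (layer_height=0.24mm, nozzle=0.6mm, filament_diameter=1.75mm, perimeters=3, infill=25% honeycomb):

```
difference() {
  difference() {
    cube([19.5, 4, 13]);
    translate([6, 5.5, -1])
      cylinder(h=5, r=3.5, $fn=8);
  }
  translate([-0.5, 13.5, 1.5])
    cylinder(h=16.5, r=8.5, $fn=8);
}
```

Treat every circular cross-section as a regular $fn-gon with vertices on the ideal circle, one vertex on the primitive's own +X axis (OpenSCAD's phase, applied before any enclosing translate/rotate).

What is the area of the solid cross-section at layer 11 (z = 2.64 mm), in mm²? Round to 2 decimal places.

At z = 2.64 mm: the cube (footprint 19.5×4) is included at this height (area 78.00 mm²); the r=3.5 cylinder at (6, 5.5) contributes a regular 8-gon of circumradius 3.5 (area = (8/2)·3.500²·sin(360°/8) = 34.65 mm²); After the difference (first − rest): starting from the 19.5×4 cube (78.00 mm²), the r=3.5 cylinder at (6, 5.5) partially overlaps it — only the 7.76 mm² overlap (of its 34.65 mm²) is removed, clipping the outline — area = 70.24 mm²; the r=8.5 cylinder at (-0.5, 13.5) contributes a regular 8-gon of circumradius 8.5 (area = (8/2)·8.500²·sin(360°/8) = 204.35 mm²); Taking the first minus the rest: starting from that combined region (70.24 mm²), the r=8.5 cylinder at (-0.5, 13.5) misses the remaining region (no effect) — area = 70.24 mm². Overall, the cross-section is a single solid region. Net area = 70.24 mm².

70.24 mm²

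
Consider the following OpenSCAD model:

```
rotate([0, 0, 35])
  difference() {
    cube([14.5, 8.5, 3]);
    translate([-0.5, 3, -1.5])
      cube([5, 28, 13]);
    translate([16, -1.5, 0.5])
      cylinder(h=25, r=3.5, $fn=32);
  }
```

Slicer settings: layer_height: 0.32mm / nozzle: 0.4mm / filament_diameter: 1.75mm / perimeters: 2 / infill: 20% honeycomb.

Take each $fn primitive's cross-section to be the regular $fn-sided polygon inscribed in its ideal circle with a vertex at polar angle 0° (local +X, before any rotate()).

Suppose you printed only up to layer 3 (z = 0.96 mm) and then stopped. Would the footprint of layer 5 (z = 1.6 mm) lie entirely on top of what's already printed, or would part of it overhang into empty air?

Compare the two slices. At z = 0.96: the cube is present — its section is the full 14.5×8.5 rectangle (area 123.25 mm²); the cube at (-0.5, 3) (footprint 5×28) is included at this height (area 140.00 mm²); the r=3.5 cylinder at (16, -1.5) gives a regular 32-gon of circumradius 3.5 (constant along its height) (area = (32/2)·3.500²·sin(360°/32) = 38.24 mm²); Subtracting the remaining from the first: starting from the 14.5×8.5 cube (123.25 mm²), the 5×28 cube at (-0.5, 3) partially overlaps it — only the 24.75 mm² overlap (of its 140.00 mm²) is removed, clipping the outline; the r=3.5 cylinder at (16, -1.5) partially overlaps it — only the 1.67 mm² overlap (of its 38.24 mm²) is removed, clipping the outline — area = 96.83 mm²; (rotated 35° about Z; rotation is an isometry so areas/perimeters/island counts are preserved). At z = 1.6: the cube is present — its section is the full 14.5×8.5 rectangle (area 123.25 mm²); the 5×28 cube at (-0.5, 3) contributes its full rectangle (area 140.00 mm²); the r=3.5 cylinder at (16, -1.5) gives a regular 32-gon of circumradius 3.5 (constant along its height) (area = (32/2)·3.500²·sin(360°/32) = 38.24 mm²); After the difference (first − rest): starting from the 14.5×8.5 cube (123.25 mm²), the 5×28 cube at (-0.5, 3) partially overlaps it — only the 24.75 mm² overlap (of its 140.00 mm²) is removed, clipping the outline; the r=3.5 cylinder at (16, -1.5) partially overlaps it — only the 1.67 mm² overlap (of its 38.24 mm²) is removed, clipping the outline — area = 96.83 mm²; (rotated 35° about Z; rotation is an isometry so areas/perimeters/island counts are preserved). Checking containment: the cross-section at z = 1.6 is a subset of the cross-section at z = 0.96.

entirely on top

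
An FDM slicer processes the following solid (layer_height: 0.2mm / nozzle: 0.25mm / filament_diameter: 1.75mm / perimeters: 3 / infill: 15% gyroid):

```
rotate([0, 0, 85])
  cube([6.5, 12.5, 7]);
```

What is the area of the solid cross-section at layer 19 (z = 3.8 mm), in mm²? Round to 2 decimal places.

At z = 3.8 mm: the 6.5×12.5 cube contributes its full rectangle (area 81.25 mm²); (rotated 85° about Z; rotation is an isometry so areas/perimeters/island counts are preserved). Overall, the cross-section is a single solid region. Net area = 81.25 mm².

81.25 mm²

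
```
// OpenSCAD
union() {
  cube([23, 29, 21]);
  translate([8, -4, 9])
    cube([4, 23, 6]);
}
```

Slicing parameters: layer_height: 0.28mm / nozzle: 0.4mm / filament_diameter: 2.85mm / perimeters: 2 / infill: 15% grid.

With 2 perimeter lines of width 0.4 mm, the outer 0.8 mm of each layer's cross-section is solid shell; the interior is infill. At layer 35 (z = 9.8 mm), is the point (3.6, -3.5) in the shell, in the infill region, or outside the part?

outside

At z = 9.8 mm: the 23×29 cube contributes its full rectangle; the cube at (8, -4) (footprint 4×23) is included at this height; Combining (union): the regions partially overlap (shared area 76.00 mm²), so overlapping operands fuse into one piece — 1 connected region. Overall, the cross-section is a single solid region. The nearest boundary edge runs (8.00, 0.00)→(0.00, 0.00); distance from the point to it = 3.50 mm. The point is not inside any of the regions above, so it lies outside the cross-section (3.50 mm from the nearest boundary).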